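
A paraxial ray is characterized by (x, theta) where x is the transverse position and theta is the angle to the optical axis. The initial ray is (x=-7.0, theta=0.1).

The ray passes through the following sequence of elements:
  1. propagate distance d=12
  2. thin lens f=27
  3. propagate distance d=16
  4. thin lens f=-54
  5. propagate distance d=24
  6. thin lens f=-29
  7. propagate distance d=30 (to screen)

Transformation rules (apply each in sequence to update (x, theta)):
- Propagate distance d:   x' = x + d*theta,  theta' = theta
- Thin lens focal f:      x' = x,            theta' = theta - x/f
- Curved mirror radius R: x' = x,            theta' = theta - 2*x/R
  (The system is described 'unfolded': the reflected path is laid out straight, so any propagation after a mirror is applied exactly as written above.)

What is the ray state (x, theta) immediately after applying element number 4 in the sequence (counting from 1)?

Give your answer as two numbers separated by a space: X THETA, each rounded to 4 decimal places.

Initial: x=-7.0000 theta=0.1000
After 1 (propagate distance d=12): x=-5.8000 theta=0.1000
After 2 (thin lens f=27): x=-5.8000 theta=17/54 (≈0.3148)
After 3 (propagate distance d=16): x=-103/135 (≈-0.7630) theta=17/54 (≈0.3148)
After 4 (thin lens f=-54): x=-103/135 (≈-0.7630) theta=1096/3645 (≈0.3007)
Rounded to 4 decimal places: x = -0.7630, theta = 0.3007

Answer: -0.7630 0.3007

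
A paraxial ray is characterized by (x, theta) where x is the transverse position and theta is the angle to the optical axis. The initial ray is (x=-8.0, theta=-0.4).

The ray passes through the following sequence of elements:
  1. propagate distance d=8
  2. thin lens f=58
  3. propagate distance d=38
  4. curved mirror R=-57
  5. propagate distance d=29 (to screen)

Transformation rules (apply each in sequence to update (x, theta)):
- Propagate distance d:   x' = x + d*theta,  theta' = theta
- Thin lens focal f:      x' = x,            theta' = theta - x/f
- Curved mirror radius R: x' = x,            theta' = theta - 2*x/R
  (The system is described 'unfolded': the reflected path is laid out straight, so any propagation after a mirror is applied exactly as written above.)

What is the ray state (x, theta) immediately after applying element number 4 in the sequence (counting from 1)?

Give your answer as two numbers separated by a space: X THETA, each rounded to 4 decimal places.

Answer: -19.0621 -0.8757

Derivation:
Initial: x=-8.0000 theta=-0.4000
After 1 (propagate distance d=8): x=-11.2000 theta=-0.4000
After 2 (thin lens f=58): x=-11.2000 theta=-6/29 (≈-0.2069)
After 3 (propagate distance d=38): x=-2764/145 (≈-19.0621) theta=-6/29 (≈-0.2069)
After 4 (curved mirror R=-57): x=-2764/145 (≈-19.0621) theta=-7238/8265 (≈-0.8757)
Rounded to 4 decimal places: x = -19.0621, theta = -0.8757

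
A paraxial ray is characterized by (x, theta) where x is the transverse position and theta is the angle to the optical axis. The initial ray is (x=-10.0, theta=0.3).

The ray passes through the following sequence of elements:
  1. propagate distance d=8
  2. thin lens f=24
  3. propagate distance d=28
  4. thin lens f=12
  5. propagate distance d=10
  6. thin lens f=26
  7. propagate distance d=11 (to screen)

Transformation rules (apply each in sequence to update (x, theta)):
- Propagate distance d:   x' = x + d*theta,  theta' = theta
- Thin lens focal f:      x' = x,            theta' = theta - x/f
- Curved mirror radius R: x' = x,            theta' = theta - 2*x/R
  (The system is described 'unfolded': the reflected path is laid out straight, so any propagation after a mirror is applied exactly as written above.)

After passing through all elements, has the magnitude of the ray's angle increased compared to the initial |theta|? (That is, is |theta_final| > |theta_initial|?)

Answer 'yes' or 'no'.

Initial: x=-10.0000 theta=0.3000
After 1 (propagate distance d=8): x=-7.6000 theta=0.3000
After 2 (thin lens f=24): x=-7.6000 theta=37/60 (≈0.6167)
After 3 (propagate distance d=28): x=29/3 (≈9.6667) theta=37/60 (≈0.6167)
After 4 (thin lens f=12): x=29/3 (≈9.6667) theta=-17/90 (≈-0.1889)
After 5 (propagate distance d=10): x=70/9 (≈7.7778) theta=-17/90 (≈-0.1889)
After 6 (thin lens f=26): x=70/9 (≈7.7778) theta=-571/1170 (≈-0.4880)
After 7 (propagate distance d=11 (to screen)): x=2819/1170 (≈2.4094) theta=-571/1170 (≈-0.4880)
|theta_initial|=0.3000 |theta_final|=571/1170 (≈0.4880) -> increased

Answer: yes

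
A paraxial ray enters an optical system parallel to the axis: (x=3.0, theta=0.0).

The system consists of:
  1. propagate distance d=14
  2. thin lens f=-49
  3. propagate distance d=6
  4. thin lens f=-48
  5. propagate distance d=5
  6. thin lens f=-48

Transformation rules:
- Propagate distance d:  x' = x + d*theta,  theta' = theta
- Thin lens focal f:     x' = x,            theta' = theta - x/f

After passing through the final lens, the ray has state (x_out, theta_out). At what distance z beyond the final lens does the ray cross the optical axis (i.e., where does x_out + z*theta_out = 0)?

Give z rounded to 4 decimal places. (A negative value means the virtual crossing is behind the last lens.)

Initial: x=3.0000 theta=0.0000
After 1 (propagate distance d=14): x=3.0000 theta=0.0000
After 2 (thin lens f=-49): x=3.0000 theta=3/49 (≈0.0612)
After 3 (propagate distance d=6): x=165/49 (≈3.3673) theta=3/49 (≈0.0612)
After 4 (thin lens f=-48): x=165/49 (≈3.3673) theta=103/784 (≈0.1314)
After 5 (propagate distance d=5): x=3155/784 (≈4.0242) theta=103/784 (≈0.1314)
After 6 (thin lens f=-48): x=3155/784 (≈4.0242) theta=1157/5376 (≈0.2152)
z_focus = -x_out/theta_out = -(3155/784)/(1157/5376) = -151440/8099 ≈ -18.6986
Rounded to 4 decimal places: z = -18.6986

Answer: -18.6986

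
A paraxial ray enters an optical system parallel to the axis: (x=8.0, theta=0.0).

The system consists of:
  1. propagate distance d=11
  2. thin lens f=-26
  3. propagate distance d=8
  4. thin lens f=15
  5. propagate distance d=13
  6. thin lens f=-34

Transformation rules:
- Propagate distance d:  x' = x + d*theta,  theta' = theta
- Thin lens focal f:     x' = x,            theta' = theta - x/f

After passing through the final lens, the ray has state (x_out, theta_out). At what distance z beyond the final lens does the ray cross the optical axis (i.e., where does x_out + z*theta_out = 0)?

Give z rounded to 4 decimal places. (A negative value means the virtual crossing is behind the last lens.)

Initial: x=8.0000 theta=0.0000
After 1 (propagate distance d=11): x=8.0000 theta=0.0000
After 2 (thin lens f=-26): x=8.0000 theta=4/13 (≈0.3077)
After 3 (propagate distance d=8): x=136/13 (≈10.4615) theta=4/13 (≈0.3077)
After 4 (thin lens f=15): x=136/13 (≈10.4615) theta=-76/195 (≈-0.3897)
After 5 (propagate distance d=13): x=1052/195 (≈5.3949) theta=-76/195 (≈-0.3897)
After 6 (thin lens f=-34): x=1052/195 (≈5.3949) theta=-766/3315 (≈-0.2311)
z_focus = -x_out/theta_out = -(1052/195)/(-766/3315) = 8942/383 ≈ 23.3473
Rounded to 4 decimal places: z = 23.3473

Answer: 23.3473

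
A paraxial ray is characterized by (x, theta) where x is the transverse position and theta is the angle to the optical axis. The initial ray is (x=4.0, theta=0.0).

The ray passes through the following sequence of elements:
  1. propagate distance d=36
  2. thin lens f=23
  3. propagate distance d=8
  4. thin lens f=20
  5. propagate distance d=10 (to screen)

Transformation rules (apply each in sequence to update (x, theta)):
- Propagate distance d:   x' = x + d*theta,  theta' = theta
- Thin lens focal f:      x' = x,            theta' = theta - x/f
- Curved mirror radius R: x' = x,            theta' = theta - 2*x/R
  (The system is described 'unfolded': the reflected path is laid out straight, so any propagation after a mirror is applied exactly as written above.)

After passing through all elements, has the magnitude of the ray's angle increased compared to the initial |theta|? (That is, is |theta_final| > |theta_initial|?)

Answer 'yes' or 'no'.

Answer: yes

Derivation:
Initial: x=4.0000 theta=0.0000
After 1 (propagate distance d=36): x=4.0000 theta=0.0000
After 2 (thin lens f=23): x=4.0000 theta=-4/23 (≈-0.1739)
After 3 (propagate distance d=8): x=60/23 (≈2.6087) theta=-4/23 (≈-0.1739)
After 4 (thin lens f=20): x=60/23 (≈2.6087) theta=-7/23 (≈-0.3043)
After 5 (propagate distance d=10 (to screen)): x=-10/23 (≈-0.4348) theta=-7/23 (≈-0.3043)
|theta_initial|=0.0000 |theta_final|=7/23 (≈0.3043) -> increased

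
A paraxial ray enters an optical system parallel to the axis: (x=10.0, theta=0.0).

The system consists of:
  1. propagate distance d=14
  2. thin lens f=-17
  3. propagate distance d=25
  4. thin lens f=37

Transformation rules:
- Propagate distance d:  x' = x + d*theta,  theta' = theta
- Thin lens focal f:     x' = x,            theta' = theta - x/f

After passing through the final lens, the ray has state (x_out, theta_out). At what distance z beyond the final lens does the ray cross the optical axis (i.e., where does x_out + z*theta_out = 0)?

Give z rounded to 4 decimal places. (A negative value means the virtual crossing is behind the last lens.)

Initial: x=10.0000 theta=0.0000
After 1 (propagate distance d=14): x=10.0000 theta=0.0000
After 2 (thin lens f=-17): x=10.0000 theta=10/17 (≈0.5882)
After 3 (propagate distance d=25): x=420/17 (≈24.7059) theta=10/17 (≈0.5882)
After 4 (thin lens f=37): x=420/17 (≈24.7059) theta=-50/629 (≈-0.0795)
z_focus = -x_out/theta_out = -(420/17)/(-50/629) = 310.8000
Rounded to 4 decimal places: z = 310.8000

Answer: 310.8000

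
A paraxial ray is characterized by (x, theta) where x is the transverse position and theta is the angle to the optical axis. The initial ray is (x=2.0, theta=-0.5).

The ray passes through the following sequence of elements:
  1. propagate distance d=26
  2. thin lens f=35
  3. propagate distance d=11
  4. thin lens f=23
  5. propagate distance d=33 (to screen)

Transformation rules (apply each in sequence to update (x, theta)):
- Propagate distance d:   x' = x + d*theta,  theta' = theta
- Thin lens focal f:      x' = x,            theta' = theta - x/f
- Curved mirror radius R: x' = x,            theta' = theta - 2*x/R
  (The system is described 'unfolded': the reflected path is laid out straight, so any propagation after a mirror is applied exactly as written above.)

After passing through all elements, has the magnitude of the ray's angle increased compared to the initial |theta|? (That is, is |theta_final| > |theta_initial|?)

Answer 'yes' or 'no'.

Answer: no

Derivation:
Initial: x=2.0000 theta=-0.5000
After 1 (propagate distance d=26): x=-11.0000 theta=-0.5000
After 2 (thin lens f=35): x=-11.0000 theta=-13/70 (≈-0.1857)
After 3 (propagate distance d=11): x=-913/70 (≈-13.0429) theta=-13/70 (≈-0.1857)
After 4 (thin lens f=23): x=-913/70 (≈-13.0429) theta=307/805 (≈0.3814)
After 5 (propagate distance d=33 (to screen)): x=-737/1610 (≈-0.4578) theta=307/805 (≈0.3814)
|theta_initial|=0.5000 |theta_final|=307/805 (≈0.3814) -> not increased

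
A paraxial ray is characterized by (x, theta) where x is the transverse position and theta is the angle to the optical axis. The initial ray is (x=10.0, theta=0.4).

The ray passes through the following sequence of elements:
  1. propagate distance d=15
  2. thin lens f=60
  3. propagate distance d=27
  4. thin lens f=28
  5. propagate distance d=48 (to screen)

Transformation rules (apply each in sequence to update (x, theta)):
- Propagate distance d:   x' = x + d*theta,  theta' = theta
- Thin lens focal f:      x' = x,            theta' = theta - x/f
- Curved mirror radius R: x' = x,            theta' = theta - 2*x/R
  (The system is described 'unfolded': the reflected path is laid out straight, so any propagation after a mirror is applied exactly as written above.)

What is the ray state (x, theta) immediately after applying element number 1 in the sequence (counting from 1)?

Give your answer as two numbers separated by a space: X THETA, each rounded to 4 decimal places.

Answer: 16.0000 0.4000

Derivation:
Initial: x=10.0000 theta=0.4000
After 1 (propagate distance d=15): x=16.0000 theta=0.4000
Rounded to 4 decimal places: x = 16.0000, theta = 0.4000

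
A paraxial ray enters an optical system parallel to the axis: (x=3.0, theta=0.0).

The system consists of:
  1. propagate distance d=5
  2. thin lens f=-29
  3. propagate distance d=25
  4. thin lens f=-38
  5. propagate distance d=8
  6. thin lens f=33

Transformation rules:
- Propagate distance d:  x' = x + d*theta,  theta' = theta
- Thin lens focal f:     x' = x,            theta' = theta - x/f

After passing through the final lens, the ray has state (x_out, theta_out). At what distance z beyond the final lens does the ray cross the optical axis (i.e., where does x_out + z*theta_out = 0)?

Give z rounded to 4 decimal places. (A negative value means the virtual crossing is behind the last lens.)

Answer: -370.9839

Derivation:
Initial: x=3.0000 theta=0.0000
After 1 (propagate distance d=5): x=3.0000 theta=0.0000
After 2 (thin lens f=-29): x=3.0000 theta=3/29 (≈0.1034)
After 3 (propagate distance d=25): x=162/29 (≈5.5862) theta=3/29 (≈0.1034)
After 4 (thin lens f=-38): x=162/29 (≈5.5862) theta=138/551 (≈0.2505)
After 5 (propagate distance d=8): x=4182/551 (≈7.5898) theta=138/551 (≈0.2505)
After 6 (thin lens f=33): x=4182/551 (≈7.5898) theta=124/6061 (≈0.0205)
z_focus = -x_out/theta_out = -(4182/551)/(124/6061) = -23001/62 ≈ -370.9839
Rounded to 4 decimal places: z = -370.9839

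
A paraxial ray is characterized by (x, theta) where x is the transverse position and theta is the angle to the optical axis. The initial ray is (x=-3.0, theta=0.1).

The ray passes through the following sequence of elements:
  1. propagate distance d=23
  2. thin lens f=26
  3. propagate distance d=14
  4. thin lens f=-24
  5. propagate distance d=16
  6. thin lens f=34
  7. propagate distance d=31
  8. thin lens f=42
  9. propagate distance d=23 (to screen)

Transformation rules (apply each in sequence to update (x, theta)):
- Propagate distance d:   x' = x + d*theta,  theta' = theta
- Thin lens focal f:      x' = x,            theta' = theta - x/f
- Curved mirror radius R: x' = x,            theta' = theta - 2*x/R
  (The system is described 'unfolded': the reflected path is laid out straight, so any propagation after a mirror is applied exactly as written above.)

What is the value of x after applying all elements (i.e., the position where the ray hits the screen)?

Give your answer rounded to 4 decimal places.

Answer: 3.9253

Derivation:
Initial: x=-3.0000 theta=0.1000
After 1 (propagate distance d=23): x=-0.7000 theta=0.1000
After 2 (thin lens f=26): x=-0.7000 theta=33/260 (≈0.1269)
After 3 (propagate distance d=14): x=14/13 (≈1.0769) theta=33/260 (≈0.1269)
After 4 (thin lens f=-24): x=14/13 (≈1.0769) theta=67/390 (≈0.1718)
After 5 (propagate distance d=16): x=746/195 (≈3.8256) theta=67/390 (≈0.1718)
After 6 (thin lens f=34): x=746/195 (≈3.8256) theta=131/2210 (≈0.0593)
After 7 (propagate distance d=31): x=37547/6630 (≈5.6632) theta=131/2210 (≈0.0593)
After 8 (thin lens f=42): x=37547/6630 (≈5.6632) theta=-21041/278460 (≈-0.0756)
After 9 (propagate distance d=23 (to screen)): x=1093031/278460 (≈3.9253) theta=-21041/278460 (≈-0.0756)
Rounded to 4 decimal places: x = 3.9253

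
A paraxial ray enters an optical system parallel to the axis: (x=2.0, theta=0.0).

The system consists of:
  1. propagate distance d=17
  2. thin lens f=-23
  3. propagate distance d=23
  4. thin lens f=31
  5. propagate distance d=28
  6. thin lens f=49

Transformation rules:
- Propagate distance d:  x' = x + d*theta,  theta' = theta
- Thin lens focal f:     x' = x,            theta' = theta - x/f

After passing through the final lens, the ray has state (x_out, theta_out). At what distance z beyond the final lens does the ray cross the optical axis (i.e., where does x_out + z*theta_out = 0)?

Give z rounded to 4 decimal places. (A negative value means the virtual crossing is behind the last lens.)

Answer: 28.3136

Derivation:
Initial: x=2.0000 theta=0.0000
After 1 (propagate distance d=17): x=2.0000 theta=0.0000
After 2 (thin lens f=-23): x=2.0000 theta=2/23 (≈0.0870)
After 3 (propagate distance d=23): x=4.0000 theta=2/23 (≈0.0870)
After 4 (thin lens f=31): x=4.0000 theta=-30/713 (≈-0.0421)
After 5 (propagate distance d=28): x=2012/713 (≈2.8219) theta=-30/713 (≈-0.0421)
After 6 (thin lens f=49): x=2012/713 (≈2.8219) theta=-3482/34937 (≈-0.0997)
z_focus = -x_out/theta_out = -(2012/713)/(-3482/34937) = 49294/1741 ≈ 28.3136
Rounded to 4 decimal places: z = 28.3136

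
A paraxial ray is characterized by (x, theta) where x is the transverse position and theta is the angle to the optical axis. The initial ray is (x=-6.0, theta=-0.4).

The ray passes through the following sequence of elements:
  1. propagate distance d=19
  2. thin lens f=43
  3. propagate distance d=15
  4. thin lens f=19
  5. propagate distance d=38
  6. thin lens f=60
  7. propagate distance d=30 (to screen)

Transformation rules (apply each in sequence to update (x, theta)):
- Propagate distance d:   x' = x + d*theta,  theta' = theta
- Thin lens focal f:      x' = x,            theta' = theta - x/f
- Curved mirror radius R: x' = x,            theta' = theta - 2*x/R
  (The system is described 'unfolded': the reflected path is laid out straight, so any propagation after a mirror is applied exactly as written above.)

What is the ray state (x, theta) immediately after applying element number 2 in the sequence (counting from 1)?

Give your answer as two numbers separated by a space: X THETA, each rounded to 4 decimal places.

Answer: -13.6000 -0.0837

Derivation:
Initial: x=-6.0000 theta=-0.4000
After 1 (propagate distance d=19): x=-13.6000 theta=-0.4000
After 2 (thin lens f=43): x=-13.6000 theta=-18/215 (≈-0.0837)
Rounded to 4 decimal places: x = -13.6000, theta = -0.0837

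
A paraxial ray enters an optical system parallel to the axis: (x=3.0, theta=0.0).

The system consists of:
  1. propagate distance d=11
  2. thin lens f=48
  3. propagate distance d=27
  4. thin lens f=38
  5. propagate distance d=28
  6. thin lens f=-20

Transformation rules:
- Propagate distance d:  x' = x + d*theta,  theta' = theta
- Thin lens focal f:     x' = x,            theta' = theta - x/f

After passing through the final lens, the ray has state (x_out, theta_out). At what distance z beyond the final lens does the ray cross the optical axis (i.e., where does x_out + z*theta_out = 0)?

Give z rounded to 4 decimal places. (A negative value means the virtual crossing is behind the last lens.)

Answer: -8.3972

Derivation:
Initial: x=3.0000 theta=0.0000
After 1 (propagate distance d=11): x=3.0000 theta=0.0000
After 2 (thin lens f=48): x=3.0000 theta=-0.0625
After 3 (propagate distance d=27): x=1.3125 theta=-0.0625
After 4 (thin lens f=38): x=1.3125 theta=-59/608 (≈-0.0970)
After 5 (propagate distance d=28): x=-427/304 (≈-1.4046) theta=-59/608 (≈-0.0970)
After 6 (thin lens f=-20): x=-427/304 (≈-1.4046) theta=-1017/6080 (≈-0.1673)
z_focus = -x_out/theta_out = -(-427/304)/(-1017/6080) = -8540/1017 ≈ -8.3972
Rounded to 4 decimal places: z = -8.3972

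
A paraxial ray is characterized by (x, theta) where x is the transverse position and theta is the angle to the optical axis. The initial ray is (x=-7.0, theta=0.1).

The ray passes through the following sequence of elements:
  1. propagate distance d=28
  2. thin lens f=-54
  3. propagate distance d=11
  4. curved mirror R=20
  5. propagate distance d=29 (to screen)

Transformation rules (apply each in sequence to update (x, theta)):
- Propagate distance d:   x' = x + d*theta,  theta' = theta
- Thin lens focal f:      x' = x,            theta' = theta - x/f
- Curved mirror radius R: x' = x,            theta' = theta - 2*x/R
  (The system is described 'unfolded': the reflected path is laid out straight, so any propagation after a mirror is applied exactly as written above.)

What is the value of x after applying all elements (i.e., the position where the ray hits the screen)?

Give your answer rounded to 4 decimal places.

Initial: x=-7.0000 theta=0.1000
After 1 (propagate distance d=28): x=-4.2000 theta=0.1000
After 2 (thin lens f=-54): x=-4.2000 theta=1/45 (≈0.0222)
After 3 (propagate distance d=11): x=-178/45 (≈-3.9556) theta=1/45 (≈0.0222)
After 4 (curved mirror R=20): x=-178/45 (≈-3.9556) theta=94/225 (≈0.4178)
After 5 (propagate distance d=29 (to screen)): x=8.1600 theta=94/225 (≈0.4178)
Rounded to 4 decimal places: x = 8.1600

Answer: 8.1600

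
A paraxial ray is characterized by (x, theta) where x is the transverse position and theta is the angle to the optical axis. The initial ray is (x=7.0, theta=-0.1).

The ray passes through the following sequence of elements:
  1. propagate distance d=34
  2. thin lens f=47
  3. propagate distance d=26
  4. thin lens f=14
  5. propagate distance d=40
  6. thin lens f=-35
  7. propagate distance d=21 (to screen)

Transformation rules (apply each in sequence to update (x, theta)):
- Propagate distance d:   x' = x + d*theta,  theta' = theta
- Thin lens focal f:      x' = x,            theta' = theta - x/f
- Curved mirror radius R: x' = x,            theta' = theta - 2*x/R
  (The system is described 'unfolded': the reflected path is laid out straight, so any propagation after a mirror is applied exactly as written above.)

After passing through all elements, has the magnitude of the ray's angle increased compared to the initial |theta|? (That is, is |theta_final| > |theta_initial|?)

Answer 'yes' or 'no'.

Initial: x=7.0000 theta=-0.1000
After 1 (propagate distance d=34): x=3.6000 theta=-0.1000
After 2 (thin lens f=47): x=3.6000 theta=-83/470 (≈-0.1766)
After 3 (propagate distance d=26): x=-233/235 (≈-0.9915) theta=-83/470 (≈-0.1766)
After 4 (thin lens f=14): x=-233/235 (≈-0.9915) theta=-174/1645 (≈-0.1058)
After 5 (propagate distance d=40): x=-8591/1645 (≈-5.2225) theta=-174/1645 (≈-0.1058)
After 6 (thin lens f=-35): x=-8591/1645 (≈-5.2225) theta=-14681/57575 (≈-0.2550)
After 7 (propagate distance d=21 (to screen)): x=-86998/8225 (≈-10.5773) theta=-14681/57575 (≈-0.2550)
|theta_initial|=0.1000 |theta_final|=14681/57575 (≈0.2550) -> increased

Answer: yes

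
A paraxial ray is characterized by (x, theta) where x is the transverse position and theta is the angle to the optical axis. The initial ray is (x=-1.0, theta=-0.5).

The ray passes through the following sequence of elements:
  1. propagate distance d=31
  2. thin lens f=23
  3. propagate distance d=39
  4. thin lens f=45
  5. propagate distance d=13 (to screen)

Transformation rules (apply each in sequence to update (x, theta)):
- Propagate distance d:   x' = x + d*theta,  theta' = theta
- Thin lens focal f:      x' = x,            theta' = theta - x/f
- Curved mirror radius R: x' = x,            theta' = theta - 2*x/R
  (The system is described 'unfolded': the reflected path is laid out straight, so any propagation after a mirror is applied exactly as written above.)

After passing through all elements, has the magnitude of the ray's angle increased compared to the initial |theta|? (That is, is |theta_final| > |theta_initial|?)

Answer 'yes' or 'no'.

Initial: x=-1.0000 theta=-0.5000
After 1 (propagate distance d=31): x=-16.5000 theta=-0.5000
After 2 (thin lens f=23): x=-16.5000 theta=5/23 (≈0.2174)
After 3 (propagate distance d=39): x=-369/46 (≈-8.0217) theta=5/23 (≈0.2174)
After 4 (thin lens f=45): x=-369/46 (≈-8.0217) theta=91/230 (≈0.3957)
After 5 (propagate distance d=13 (to screen)): x=-331/115 (≈-2.8783) theta=91/230 (≈0.3957)
|theta_initial|=0.5000 |theta_final|=91/230 (≈0.3957) -> not increased

Answer: no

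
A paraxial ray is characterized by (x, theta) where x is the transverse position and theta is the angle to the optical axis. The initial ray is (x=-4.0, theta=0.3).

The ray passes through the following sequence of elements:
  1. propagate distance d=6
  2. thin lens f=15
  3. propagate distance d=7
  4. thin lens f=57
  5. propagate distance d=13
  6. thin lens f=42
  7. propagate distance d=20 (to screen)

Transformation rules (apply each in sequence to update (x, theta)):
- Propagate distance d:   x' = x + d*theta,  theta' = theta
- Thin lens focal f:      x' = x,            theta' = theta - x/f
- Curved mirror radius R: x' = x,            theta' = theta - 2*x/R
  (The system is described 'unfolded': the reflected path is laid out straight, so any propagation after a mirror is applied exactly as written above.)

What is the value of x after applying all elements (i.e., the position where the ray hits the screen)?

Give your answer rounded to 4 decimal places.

Answer: 12.0245

Derivation:
Initial: x=-4.0000 theta=0.3000
After 1 (propagate distance d=6): x=-2.2000 theta=0.3000
After 2 (thin lens f=15): x=-2.2000 theta=67/150 (≈0.4467)
After 3 (propagate distance d=7): x=139/150 (≈0.9267) theta=67/150 (≈0.4467)
After 4 (thin lens f=57): x=139/150 (≈0.9267) theta=368/855 (≈0.4304)
After 5 (propagate distance d=13): x=55763/8550 (≈6.5220) theta=368/855 (≈0.4304)
After 6 (thin lens f=42): x=55763/8550 (≈6.5220) theta=98797/359100 (≈0.2751)
After 7 (propagate distance d=20 (to screen)): x=2158993/179550 (≈12.0245) theta=98797/359100 (≈0.2751)
Rounded to 4 decimal places: x = 12.0245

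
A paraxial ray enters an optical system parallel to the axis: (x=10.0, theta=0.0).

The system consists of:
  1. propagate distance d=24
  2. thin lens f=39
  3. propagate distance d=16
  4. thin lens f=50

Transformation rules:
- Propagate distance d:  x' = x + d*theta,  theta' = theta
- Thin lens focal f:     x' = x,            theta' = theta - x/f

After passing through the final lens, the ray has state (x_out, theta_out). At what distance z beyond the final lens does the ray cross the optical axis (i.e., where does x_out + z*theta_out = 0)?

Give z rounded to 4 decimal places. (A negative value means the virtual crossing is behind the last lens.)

Initial: x=10.0000 theta=0.0000
After 1 (propagate distance d=24): x=10.0000 theta=0.0000
After 2 (thin lens f=39): x=10.0000 theta=-10/39 (≈-0.2564)
After 3 (propagate distance d=16): x=230/39 (≈5.8974) theta=-10/39 (≈-0.2564)
After 4 (thin lens f=50): x=230/39 (≈5.8974) theta=-73/195 (≈-0.3744)
z_focus = -x_out/theta_out = -(230/39)/(-73/195) = 1150/73 ≈ 15.7534
Rounded to 4 decimal places: z = 15.7534

Answer: 15.7534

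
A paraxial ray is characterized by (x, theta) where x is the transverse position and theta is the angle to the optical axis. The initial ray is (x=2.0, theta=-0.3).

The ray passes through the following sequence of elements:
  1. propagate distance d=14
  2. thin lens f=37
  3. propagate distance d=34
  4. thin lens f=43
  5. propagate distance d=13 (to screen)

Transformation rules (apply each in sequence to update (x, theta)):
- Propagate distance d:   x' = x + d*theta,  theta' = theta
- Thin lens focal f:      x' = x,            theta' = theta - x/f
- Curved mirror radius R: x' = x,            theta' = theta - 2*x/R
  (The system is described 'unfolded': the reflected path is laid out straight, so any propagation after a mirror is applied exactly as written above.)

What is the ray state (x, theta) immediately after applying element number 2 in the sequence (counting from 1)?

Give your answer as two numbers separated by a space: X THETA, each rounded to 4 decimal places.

Initial: x=2.0000 theta=-0.3000
After 1 (propagate distance d=14): x=-2.2000 theta=-0.3000
After 2 (thin lens f=37): x=-2.2000 theta=-89/370 (≈-0.2405)
Rounded to 4 decimal places: x = -2.2000, theta = -0.2405

Answer: -2.2000 -0.2405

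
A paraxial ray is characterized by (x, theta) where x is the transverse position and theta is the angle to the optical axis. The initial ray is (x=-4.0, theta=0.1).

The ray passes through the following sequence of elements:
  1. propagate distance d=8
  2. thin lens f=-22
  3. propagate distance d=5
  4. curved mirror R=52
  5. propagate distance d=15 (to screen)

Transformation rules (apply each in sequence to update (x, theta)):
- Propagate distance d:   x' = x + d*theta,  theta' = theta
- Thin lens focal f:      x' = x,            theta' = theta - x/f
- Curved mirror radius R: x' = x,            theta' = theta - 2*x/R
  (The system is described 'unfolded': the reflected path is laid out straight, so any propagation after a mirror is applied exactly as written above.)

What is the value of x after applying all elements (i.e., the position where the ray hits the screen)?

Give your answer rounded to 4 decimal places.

Answer: -2.1318

Derivation:
Initial: x=-4.0000 theta=0.1000
After 1 (propagate distance d=8): x=-3.2000 theta=0.1000
After 2 (thin lens f=-22): x=-3.2000 theta=-1/22 (≈-0.0455)
After 3 (propagate distance d=5): x=-377/110 (≈-3.4273) theta=-1/22 (≈-0.0455)
After 4 (curved mirror R=52): x=-377/110 (≈-3.4273) theta=19/220 (≈0.0864)
After 5 (propagate distance d=15 (to screen)): x=-469/220 (≈-2.1318) theta=19/220 (≈0.0864)
Rounded to 4 decimal places: x = -2.1318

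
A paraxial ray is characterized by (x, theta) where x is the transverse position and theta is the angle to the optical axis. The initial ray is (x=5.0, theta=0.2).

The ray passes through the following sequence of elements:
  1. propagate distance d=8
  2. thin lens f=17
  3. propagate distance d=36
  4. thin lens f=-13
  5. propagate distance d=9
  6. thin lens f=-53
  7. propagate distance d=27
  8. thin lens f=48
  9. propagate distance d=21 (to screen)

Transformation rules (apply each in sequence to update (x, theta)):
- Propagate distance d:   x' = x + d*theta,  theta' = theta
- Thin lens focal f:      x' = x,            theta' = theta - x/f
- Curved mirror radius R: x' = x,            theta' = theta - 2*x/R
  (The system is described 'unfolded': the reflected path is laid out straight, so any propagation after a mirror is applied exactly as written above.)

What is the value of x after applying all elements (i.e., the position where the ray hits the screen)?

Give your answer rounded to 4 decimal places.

Answer: -9.7845

Derivation:
Initial: x=5.0000 theta=0.2000
After 1 (propagate distance d=8): x=6.6000 theta=0.2000
After 2 (thin lens f=17): x=6.6000 theta=-16/85 (≈-0.1882)
After 3 (propagate distance d=36): x=-3/17 (≈-0.1765) theta=-16/85 (≈-0.1882)
After 4 (thin lens f=-13): x=-3/17 (≈-0.1765) theta=-223/1105 (≈-0.2018)
After 5 (propagate distance d=9): x=-2202/1105 (≈-1.9928) theta=-223/1105 (≈-0.2018)
After 6 (thin lens f=-53): x=-2202/1105 (≈-1.9928) theta=-14021/58565 (≈-0.2394)
After 7 (propagate distance d=27): x=-495273/58565 (≈-8.4568) theta=-14021/58565 (≈-0.2394)
After 8 (thin lens f=48): x=-495273/58565 (≈-8.4568) theta=-697/11024 (≈-0.0632)
After 9 (propagate distance d=21 (to screen)): x=-9168513/937040 (≈-9.7845) theta=-697/11024 (≈-0.0632)
Rounded to 4 decimal places: x = -9.7845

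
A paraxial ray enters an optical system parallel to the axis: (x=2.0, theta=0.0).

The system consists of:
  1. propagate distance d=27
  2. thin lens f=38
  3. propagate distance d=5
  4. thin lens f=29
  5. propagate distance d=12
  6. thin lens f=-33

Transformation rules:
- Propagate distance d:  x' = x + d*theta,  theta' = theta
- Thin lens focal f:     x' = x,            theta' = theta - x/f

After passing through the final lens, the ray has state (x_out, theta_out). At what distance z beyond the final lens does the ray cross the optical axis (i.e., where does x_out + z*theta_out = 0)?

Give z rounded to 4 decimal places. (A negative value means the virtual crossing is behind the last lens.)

Initial: x=2.0000 theta=0.0000
After 1 (propagate distance d=27): x=2.0000 theta=0.0000
After 2 (thin lens f=38): x=2.0000 theta=-1/19 (≈-0.0526)
After 3 (propagate distance d=5): x=33/19 (≈1.7368) theta=-1/19 (≈-0.0526)
After 4 (thin lens f=29): x=33/19 (≈1.7368) theta=-62/551 (≈-0.1125)
After 5 (propagate distance d=12): x=213/551 (≈0.3866) theta=-62/551 (≈-0.1125)
After 6 (thin lens f=-33): x=213/551 (≈0.3866) theta=-611/6061 (≈-0.1008)
z_focus = -x_out/theta_out = -(213/551)/(-611/6061) = 2343/611 ≈ 3.8347
Rounded to 4 decimal places: z = 3.8347

Answer: 3.8347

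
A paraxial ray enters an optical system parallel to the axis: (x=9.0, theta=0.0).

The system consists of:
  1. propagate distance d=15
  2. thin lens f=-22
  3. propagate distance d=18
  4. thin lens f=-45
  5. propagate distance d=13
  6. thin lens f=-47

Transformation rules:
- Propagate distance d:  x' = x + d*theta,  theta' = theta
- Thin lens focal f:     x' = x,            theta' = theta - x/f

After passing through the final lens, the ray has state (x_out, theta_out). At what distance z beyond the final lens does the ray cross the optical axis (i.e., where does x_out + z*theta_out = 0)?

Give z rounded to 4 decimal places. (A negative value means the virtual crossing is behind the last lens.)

Answer: -19.7877

Derivation:
Initial: x=9.0000 theta=0.0000
After 1 (propagate distance d=15): x=9.0000 theta=0.0000
After 2 (thin lens f=-22): x=9.0000 theta=9/22 (≈0.4091)
After 3 (propagate distance d=18): x=180/11 (≈16.3636) theta=9/22 (≈0.4091)
After 4 (thin lens f=-45): x=180/11 (≈16.3636) theta=17/22 (≈0.7727)
After 5 (propagate distance d=13): x=581/22 (≈26.4091) theta=17/22 (≈0.7727)
After 6 (thin lens f=-47): x=581/22 (≈26.4091) theta=690/517 (≈1.3346)
z_focus = -x_out/theta_out = -(581/22)/(690/517) = -27307/1380 ≈ -19.7877
Rounded to 4 decimal places: z = -19.7877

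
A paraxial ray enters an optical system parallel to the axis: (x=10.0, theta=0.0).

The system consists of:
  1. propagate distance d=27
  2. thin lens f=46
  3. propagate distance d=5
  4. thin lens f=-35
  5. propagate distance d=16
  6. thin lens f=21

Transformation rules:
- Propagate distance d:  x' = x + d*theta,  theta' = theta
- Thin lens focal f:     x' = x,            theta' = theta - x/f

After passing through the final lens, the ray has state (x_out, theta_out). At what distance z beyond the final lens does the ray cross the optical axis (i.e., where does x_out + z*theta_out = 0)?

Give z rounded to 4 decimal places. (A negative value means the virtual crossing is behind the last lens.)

Answer: 22.8833

Derivation:
Initial: x=10.0000 theta=0.0000
After 1 (propagate distance d=27): x=10.0000 theta=0.0000
After 2 (thin lens f=46): x=10.0000 theta=-5/23 (≈-0.2174)
After 3 (propagate distance d=5): x=205/23 (≈8.9130) theta=-5/23 (≈-0.2174)
After 4 (thin lens f=-35): x=205/23 (≈8.9130) theta=6/161 (≈0.0373)
After 5 (propagate distance d=16): x=1531/161 (≈9.5093) theta=6/161 (≈0.0373)
After 6 (thin lens f=21): x=1531/161 (≈9.5093) theta=-1405/3381 (≈-0.4156)
z_focus = -x_out/theta_out = -(1531/161)/(-1405/3381) = 32151/1405 ≈ 22.8833
Rounded to 4 decimal places: z = 22.8833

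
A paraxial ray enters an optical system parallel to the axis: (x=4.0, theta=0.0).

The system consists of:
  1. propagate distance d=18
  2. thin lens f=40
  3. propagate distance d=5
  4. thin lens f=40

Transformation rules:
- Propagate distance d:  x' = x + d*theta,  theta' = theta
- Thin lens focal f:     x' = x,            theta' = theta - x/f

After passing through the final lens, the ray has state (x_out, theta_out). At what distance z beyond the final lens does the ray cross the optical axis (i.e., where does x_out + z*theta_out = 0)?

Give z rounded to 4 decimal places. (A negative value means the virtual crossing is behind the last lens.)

Answer: 18.6667

Derivation:
Initial: x=4.0000 theta=0.0000
After 1 (propagate distance d=18): x=4.0000 theta=0.0000
After 2 (thin lens f=40): x=4.0000 theta=-0.1000
After 3 (propagate distance d=5): x=3.5000 theta=-0.1000
After 4 (thin lens f=40): x=3.5000 theta=-0.1875
z_focus = -x_out/theta_out = -(3.5000)/(-0.1875) = 56/3 ≈ 18.6667
Rounded to 4 decimal places: z = 18.6667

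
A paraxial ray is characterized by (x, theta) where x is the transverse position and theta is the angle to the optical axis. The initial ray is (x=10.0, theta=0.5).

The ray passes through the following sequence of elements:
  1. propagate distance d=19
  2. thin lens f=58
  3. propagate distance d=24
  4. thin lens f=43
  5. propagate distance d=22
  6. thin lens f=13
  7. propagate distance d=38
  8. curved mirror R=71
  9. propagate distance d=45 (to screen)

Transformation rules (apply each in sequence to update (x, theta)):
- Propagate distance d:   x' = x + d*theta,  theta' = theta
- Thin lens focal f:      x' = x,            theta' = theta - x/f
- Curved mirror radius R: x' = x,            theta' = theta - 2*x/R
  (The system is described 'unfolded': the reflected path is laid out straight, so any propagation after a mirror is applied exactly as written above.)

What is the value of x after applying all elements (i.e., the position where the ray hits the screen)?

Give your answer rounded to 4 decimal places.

Answer: -57.6153

Derivation:
Initial: x=10.0000 theta=0.5000
After 1 (propagate distance d=19): x=19.5000 theta=0.5000
After 2 (thin lens f=58): x=19.5000 theta=19/116 (≈0.1638)
After 3 (propagate distance d=24): x=1359/58 (≈23.4310) theta=19/116 (≈0.1638)
After 4 (thin lens f=43): x=1359/58 (≈23.4310) theta=-1901/4988 (≈-0.3811)
After 5 (propagate distance d=22): x=647/43 (≈15.0465) theta=-1901/4988 (≈-0.3811)
After 6 (thin lens f=13): x=647/43 (≈15.0465) theta=-99765/64844 (≈-1.5385)
After 7 (propagate distance d=38): x=-1407697/32422 (≈-43.4180) theta=-99765/64844 (≈-1.5385)
After 8 (curved mirror R=71): x=-1407697/32422 (≈-43.4180) theta=-1452527/4603924 (≈-0.3155)
After 9 (propagate distance d=45 (to screen)): x=-265256689/4603924 (≈-57.6153) theta=-1452527/4603924 (≈-0.3155)
Rounded to 4 decimal places: x = -57.6153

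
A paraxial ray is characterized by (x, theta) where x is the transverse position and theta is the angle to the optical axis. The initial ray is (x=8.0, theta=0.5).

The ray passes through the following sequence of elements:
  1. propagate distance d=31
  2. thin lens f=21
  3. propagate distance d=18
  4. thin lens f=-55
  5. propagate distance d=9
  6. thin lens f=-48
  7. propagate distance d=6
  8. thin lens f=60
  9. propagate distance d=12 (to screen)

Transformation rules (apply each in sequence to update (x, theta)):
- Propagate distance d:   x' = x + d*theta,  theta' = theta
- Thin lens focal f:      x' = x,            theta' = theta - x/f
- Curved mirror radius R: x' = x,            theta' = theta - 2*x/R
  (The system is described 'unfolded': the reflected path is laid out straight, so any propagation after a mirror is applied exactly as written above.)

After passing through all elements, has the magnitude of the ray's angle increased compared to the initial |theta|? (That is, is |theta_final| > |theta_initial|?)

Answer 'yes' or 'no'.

Initial: x=8.0000 theta=0.5000
After 1 (propagate distance d=31): x=23.5000 theta=0.5000
After 2 (thin lens f=21): x=23.5000 theta=-13/21 (≈-0.6190)
After 3 (propagate distance d=18): x=173/14 (≈12.3571) theta=-13/21 (≈-0.6190)
After 4 (thin lens f=-55): x=173/14 (≈12.3571) theta=-911/2310 (≈-0.3944)
After 5 (propagate distance d=9): x=3391/385 (≈8.8078) theta=-911/2310 (≈-0.3944)
After 6 (thin lens f=-48): x=3391/385 (≈8.8078) theta=-1299/6160 (≈-0.2109)
After 7 (propagate distance d=6): x=23231/3080 (≈7.5425) theta=-1299/6160 (≈-0.2109)
After 8 (thin lens f=60): x=23231/3080 (≈7.5425) theta=-62201/184800 (≈-0.3366)
After 9 (propagate distance d=12 (to screen)): x=26977/7700 (≈3.5035) theta=-62201/184800 (≈-0.3366)
|theta_initial|=0.5000 |theta_final|=62201/184800 (≈0.3366) -> not increased

Answer: no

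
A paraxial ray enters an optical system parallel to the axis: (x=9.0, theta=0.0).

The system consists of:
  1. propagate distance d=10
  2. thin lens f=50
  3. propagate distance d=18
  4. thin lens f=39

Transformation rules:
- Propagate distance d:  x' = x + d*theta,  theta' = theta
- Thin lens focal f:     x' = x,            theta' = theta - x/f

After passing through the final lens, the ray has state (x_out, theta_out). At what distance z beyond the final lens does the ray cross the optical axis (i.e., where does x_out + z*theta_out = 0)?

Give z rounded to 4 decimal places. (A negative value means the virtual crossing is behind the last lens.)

Initial: x=9.0000 theta=0.0000
After 1 (propagate distance d=10): x=9.0000 theta=0.0000
After 2 (thin lens f=50): x=9.0000 theta=-0.1800
After 3 (propagate distance d=18): x=5.7600 theta=-0.1800
After 4 (thin lens f=39): x=5.7600 theta=-213/650 (≈-0.3277)
z_focus = -x_out/theta_out = -(5.7600)/(-213/650) = 1248/71 ≈ 17.5775
Rounded to 4 decimal places: z = 17.5775

Answer: 17.5775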